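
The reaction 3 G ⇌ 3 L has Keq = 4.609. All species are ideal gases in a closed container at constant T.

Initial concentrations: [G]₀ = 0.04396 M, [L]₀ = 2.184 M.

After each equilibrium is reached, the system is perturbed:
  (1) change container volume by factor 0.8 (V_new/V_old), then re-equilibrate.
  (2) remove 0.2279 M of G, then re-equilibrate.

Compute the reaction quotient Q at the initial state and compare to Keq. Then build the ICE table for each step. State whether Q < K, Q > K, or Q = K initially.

Q₀ = 1.2263e+05 vs Keq = 4.609 ⇒ Q>K, reverse
Step 1:
                   G          L
  init       0.04396      2.184
  Δ           0.7923    -0.7923
  eq          0.8363      1.392
  solve Keq expr → x = -0.2641; check Q = 4.609
Then change container volume by factor 0.8 (V_new/V_old).
Step 2:
                   G          L
  init         1.045       1.74
  Δ                0          0
  eq           1.045       1.74
  solve Keq expr → x = 0; check Q = 4.609
Then remove 0.2279 M of G.
Step 3:
                   G          L
  init        0.8174       1.74
  Δ           0.1424    -0.1424
  eq          0.9598      1.597
  solve Keq expr → x = -0.04745; check Q = 4.609

Q₀ = 1.2263e+05; Q > K (proceeds reverse)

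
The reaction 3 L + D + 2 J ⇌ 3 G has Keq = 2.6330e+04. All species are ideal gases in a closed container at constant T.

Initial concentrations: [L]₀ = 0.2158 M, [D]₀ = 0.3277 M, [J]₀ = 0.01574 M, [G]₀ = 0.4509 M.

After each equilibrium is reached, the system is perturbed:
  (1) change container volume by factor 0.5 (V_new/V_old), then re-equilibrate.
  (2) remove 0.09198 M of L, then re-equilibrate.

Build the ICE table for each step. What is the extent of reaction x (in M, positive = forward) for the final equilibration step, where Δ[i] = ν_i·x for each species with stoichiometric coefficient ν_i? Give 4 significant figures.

Q₀ = 1.1236e+05 vs Keq = 2.6330e+04 ⇒ Q>K, reverse
Step 1:
                   L          D          J          G
  init        0.2158     0.3277    0.01574     0.4509
  Δ          0.01709   0.005697    0.01139   -0.01709
  eq          0.2329     0.3334    0.02713     0.4338
  solve Keq expr → x = -0.005697; check Q = 2.6330e+04
Then change container volume by factor 0.5 (V_new/V_old).
Step 2:
                   L          D          J          G
  init        0.4658     0.6668    0.05427     0.8676
  Δ         -0.04486   -0.01495    -0.0299    0.04486
  eq          0.4209     0.6518    0.02436     0.9125
  solve Keq expr → x = 0.01495; check Q = 2.6330e+04
Then remove 0.09198 M of L.
Step 3:
                   L          D          J          G
  init        0.3289     0.6518    0.02436     0.9125
  Δ          0.01234   0.004115   0.008229   -0.01234
  eq          0.3413      0.656    0.03259     0.9001
  solve Keq expr → x = -0.004115; check Q = 2.6330e+04

x = -0.004115 M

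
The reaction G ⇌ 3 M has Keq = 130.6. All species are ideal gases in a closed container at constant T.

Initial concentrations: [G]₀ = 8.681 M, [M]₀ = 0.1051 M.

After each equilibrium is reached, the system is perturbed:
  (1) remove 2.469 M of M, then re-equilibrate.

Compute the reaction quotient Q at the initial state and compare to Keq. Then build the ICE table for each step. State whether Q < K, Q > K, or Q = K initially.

Q₀ = 1.3373e-04; Q < K (proceeds forward)

Q₀ = 1.3373e-04 vs Keq = 130.6 ⇒ Q<K, forward
Step 1:
                   G          M
  Initial      8.681     0.1051
  Change      -2.985      8.956
  Equil        5.696      9.061
  solve Keq expr → x = 2.985; check Q = 130.6
Then remove 2.469 M of M.
Step 2:
                   G          M
  Initial      5.696      6.592
  Change     -0.6948      2.084
  Equil        5.001      8.676
  solve Keq expr → x = 0.6948; check Q = 130.6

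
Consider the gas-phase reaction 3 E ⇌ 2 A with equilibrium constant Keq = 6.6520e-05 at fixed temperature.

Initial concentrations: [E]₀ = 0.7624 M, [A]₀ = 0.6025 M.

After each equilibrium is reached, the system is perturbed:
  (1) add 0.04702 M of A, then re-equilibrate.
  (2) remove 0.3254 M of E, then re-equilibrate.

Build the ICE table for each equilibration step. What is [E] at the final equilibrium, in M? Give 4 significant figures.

[E]_eq = 1.391 M

Q₀ = 0.8192 vs Keq = 6.6520e-05 ⇒ Q>K, reverse
Step 1:
                    E           A
  Initial      0.7624      0.6025
  Change        0.878     -0.5854
  Equil          1.64     0.01714
  solve Keq expr → x = -0.2927; check Q = 6.6520e-05
Then add 0.04702 M of A.
Step 2:
                    E           A
  Initial        1.64     0.06416
  Change      0.06889    -0.04593
  Equil         1.709     0.01823
  solve Keq expr → x = -0.02296; check Q = 6.6520e-05
Then remove 0.3254 M of E.
Step 3:
                    E           A
  Initial       1.384     0.01823
  Change     0.007266   -0.004844
  Equil         1.391     0.01338
  solve Keq expr → x = -0.002422; check Q = 6.6520e-05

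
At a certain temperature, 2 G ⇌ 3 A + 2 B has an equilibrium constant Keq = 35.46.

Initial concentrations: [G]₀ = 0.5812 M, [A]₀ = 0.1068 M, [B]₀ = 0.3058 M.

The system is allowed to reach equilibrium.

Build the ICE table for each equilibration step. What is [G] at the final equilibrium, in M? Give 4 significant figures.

[G]_eq = 0.09977 M

Q₀ = 3.3724e-04 vs Keq = 35.46 ⇒ Q<K, forward
Step 1:
                  G         A         B
  Initial    0.5812    0.1068    0.3058
  Change    -0.4814    0.7221    0.4814
  Equil     0.09977    0.8289    0.7872
  solve Keq expr → x = 0.2407; check Q = 35.46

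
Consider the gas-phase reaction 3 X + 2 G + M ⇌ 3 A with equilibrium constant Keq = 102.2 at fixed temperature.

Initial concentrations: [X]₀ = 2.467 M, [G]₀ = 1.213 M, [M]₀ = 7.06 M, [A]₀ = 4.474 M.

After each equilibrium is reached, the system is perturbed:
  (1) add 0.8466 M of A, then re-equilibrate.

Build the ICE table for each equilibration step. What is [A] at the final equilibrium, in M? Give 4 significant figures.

[A]_eq = 6.494 M

Q₀ = 0.5742 vs Keq = 102.2 ⇒ Q<K, forward
Step 1:
                   X          G          M          A
  Initial      2.467      1.213       7.06      4.474
  Change      -1.241    -0.8271    -0.4135      1.241
  Equil        1.226     0.3859      6.646      5.715
  solve Keq expr → x = 0.4135; check Q = 102.2
Then add 0.8466 M of A.
Step 2:
                   X          G          M          A
  Initial      1.226     0.3859      6.646      6.561
  Change     0.06729    0.04486    0.02243   -0.06729
  Equil        1.294     0.4308      6.669      6.494
  solve Keq expr → x = -0.02243; check Q = 102.2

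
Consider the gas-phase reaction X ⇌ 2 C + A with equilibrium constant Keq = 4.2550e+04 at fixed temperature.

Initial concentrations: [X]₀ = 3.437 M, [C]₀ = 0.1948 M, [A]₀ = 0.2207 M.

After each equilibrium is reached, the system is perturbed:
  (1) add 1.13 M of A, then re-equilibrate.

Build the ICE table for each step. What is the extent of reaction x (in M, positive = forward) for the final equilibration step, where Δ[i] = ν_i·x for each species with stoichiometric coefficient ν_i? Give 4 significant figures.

Q₀ = 0.002437 vs Keq = 4.2550e+04 ⇒ Q<K, forward
Step 1:
                  X         C         A
  init        3.437    0.1948    0.2207
  Δ          -3.433     6.865     3.433
  eq        0.00428      7.06     3.653
  solve Keq expr → x = 3.433; check Q = 4.2550e+04
Then add 1.13 M of A.
Step 2:
                  X         C         A
  init      0.00428      7.06     4.783
  Δ        0.001318 -0.002636 -0.001318
  eq       0.005598     7.058     4.782
  solve Keq expr → x = -0.001318; check Q = 4.2550e+04

x = -0.001318 M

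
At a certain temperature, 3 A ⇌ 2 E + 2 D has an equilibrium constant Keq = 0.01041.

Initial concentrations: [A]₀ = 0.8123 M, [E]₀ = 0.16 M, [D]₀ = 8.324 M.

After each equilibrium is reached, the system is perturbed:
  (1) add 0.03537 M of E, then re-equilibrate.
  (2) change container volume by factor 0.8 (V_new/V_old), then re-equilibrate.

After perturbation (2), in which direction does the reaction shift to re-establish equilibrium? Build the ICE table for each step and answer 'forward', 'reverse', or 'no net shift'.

Q₀ = 3.309 vs Keq = 0.01041 ⇒ Q>K, reverse
Step 1:
                    A           E           D
  Initial      0.8123        0.16       8.324
  Change       0.2204     -0.1469     -0.1469
  Equil         1.033     0.01309       8.177
  solve Keq expr → x = -0.07345; check Q = 0.01041
Then add 0.03537 M of E.
Step 2:
                    A           E           D
  Initial       1.033     0.04846       8.177
  Change      0.05148    -0.03432    -0.03432
  Equil         1.084     0.01414       8.143
  solve Keq expr → x = -0.01716; check Q = 0.01041
Then change container volume by factor 0.8 (V_new/V_old).
Step 3:
                    A           E           D
  Initial       1.355     0.01768       10.18
  Change     0.002724   -0.001816   -0.001816
  Equil         1.358     0.01586       10.18
  solve Keq expr → x = -9.0801e-04; check Q = 0.01041

Direction: reverse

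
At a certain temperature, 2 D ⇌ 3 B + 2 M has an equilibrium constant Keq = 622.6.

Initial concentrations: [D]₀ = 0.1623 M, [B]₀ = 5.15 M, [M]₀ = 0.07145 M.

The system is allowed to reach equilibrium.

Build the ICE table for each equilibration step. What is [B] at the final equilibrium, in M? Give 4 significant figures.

Q₀ = 26.47 vs Keq = 622.6 ⇒ Q<K, forward
Step 1:
                   D          B          M
  I           0.1623       5.15    0.07145
  C         -0.08584     0.1288    0.08584
  E          0.07646      5.279     0.1573
  solve Keq expr → x = 0.04292; check Q = 622.6

[B]_eq = 5.279 M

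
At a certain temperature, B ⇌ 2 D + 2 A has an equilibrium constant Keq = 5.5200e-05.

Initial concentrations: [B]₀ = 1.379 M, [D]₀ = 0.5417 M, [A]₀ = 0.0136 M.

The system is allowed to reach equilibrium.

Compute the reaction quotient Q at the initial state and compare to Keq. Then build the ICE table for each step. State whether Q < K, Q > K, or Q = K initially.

Q₀ = 3.9358e-05; Q < K (proceeds forward)

Q₀ = 3.9358e-05 vs Keq = 5.5200e-05 ⇒ Q<K, forward
Step 1:
                   B          D          A
  init         1.379     0.5417     0.0136
  Δ        -0.001214   0.002427   0.002427
  eq           1.378     0.5441    0.01603
  solve Keq expr → x = 0.001214; check Q = 5.5200e-05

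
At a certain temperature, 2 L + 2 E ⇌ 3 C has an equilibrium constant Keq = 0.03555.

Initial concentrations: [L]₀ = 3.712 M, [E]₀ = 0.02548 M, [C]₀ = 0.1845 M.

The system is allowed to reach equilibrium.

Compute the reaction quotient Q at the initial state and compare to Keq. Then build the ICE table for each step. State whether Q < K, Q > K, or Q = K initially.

Q₀ = 0.7021 vs Keq = 0.03555 ⇒ Q>K, reverse
Step 1:
                   L          E          C
  init         3.712    0.02548     0.1845
  Δ          0.03842    0.03842   -0.05763
  eq            3.75     0.0639     0.1269
  solve Keq expr → x = -0.01921; check Q = 0.03555

Q₀ = 0.7021; Q > K (proceeds reverse)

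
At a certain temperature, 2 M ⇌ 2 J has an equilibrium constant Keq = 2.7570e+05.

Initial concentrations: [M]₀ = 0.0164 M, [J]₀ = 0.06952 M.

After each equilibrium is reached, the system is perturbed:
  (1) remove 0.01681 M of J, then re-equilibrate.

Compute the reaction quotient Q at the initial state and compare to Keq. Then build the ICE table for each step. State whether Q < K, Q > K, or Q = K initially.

Q₀ = 17.97 vs Keq = 2.7570e+05 ⇒ Q<K, forward
Step 1:
                  M         J
  init       0.0164   0.06952
  Δ        -0.01624   0.01624
  eq      1.6332e-04   0.08576
  solve Keq expr → x = 0.008118; check Q = 2.7570e+05
Then remove 0.01681 M of J.
Step 2:
                  M         J
  init    1.6332e-04   0.06895
  Δ       -3.1954e-05 3.1954e-05
  eq      1.3137e-04   0.06898
  solve Keq expr → x = 1.5977e-05; check Q = 2.7570e+05

Q₀ = 17.97; Q < K (proceeds forward)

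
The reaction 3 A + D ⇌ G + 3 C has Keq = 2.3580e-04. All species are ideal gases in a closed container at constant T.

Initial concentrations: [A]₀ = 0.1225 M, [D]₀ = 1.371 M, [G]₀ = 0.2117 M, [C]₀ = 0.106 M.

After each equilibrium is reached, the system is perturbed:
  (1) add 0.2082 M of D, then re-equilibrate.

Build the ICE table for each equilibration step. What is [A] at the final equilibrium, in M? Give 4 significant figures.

[A]_eq = 0.2028 M

Q₀ = 0.1 vs Keq = 2.3580e-04 ⇒ Q>K, reverse
Step 1:
                  A         D         G         C
  init       0.1225     1.371    0.2117     0.106
  Δ         0.08128   0.02709  -0.02709  -0.08128
  eq         0.2038     1.398    0.1846   0.02472
  solve Keq expr → x = -0.02709; check Q = 2.3580e-04
Then add 0.2082 M of D.
Step 2:
                  A         D         G         C
  init       0.2038     1.606    0.1846   0.02472
  Δ       -0.001023 -3.4107e-04 3.4107e-04  0.001023
  eq         0.2028     1.606    0.1849   0.02575
  solve Keq expr → x = 3.4107e-04; check Q = 2.3580e-04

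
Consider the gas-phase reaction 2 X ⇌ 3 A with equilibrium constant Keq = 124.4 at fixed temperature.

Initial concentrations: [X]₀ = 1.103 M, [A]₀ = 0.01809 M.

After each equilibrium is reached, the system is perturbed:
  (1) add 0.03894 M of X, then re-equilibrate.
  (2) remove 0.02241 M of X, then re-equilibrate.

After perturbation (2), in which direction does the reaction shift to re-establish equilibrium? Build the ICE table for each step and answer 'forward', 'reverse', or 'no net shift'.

Q₀ = 4.8659e-06 vs Keq = 124.4 ⇒ Q<K, forward
Step 1:
                  X         A
  Initial     1.103   0.01809
  Change     -0.948     1.422
  Equil       0.155      1.44
  solve Keq expr → x = 0.474; check Q = 124.4
Then add 0.03894 M of X.
Step 2:
                  X         A
  Initial    0.1939      1.44
  Change    -0.0313   0.04695
  Equil      0.1626     1.487
  solve Keq expr → x = 0.01565; check Q = 124.4
Then remove 0.02241 M of X.
Step 3:
                  X         A
  Initial    0.1402     1.487
  Change      0.018    -0.027
  Equil      0.1582      1.46
  solve Keq expr → x = -0.009001; check Q = 124.4

Direction: reverse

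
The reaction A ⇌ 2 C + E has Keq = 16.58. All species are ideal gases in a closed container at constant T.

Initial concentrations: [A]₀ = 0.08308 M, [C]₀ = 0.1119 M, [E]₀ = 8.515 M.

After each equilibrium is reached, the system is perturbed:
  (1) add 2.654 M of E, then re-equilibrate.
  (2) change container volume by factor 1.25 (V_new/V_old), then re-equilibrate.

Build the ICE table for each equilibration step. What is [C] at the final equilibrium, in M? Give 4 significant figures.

[C]_eq = 0.1853 M

Q₀ = 1.283 vs Keq = 16.58 ⇒ Q<K, forward
Step 1:
                    A           C           E
  Initial     0.08308      0.1119       8.515
  Change     -0.05679      0.1136     0.05679
  Equil       0.02629      0.2255       8.572
  solve Keq expr → x = 0.05679; check Q = 16.58
Then add 2.654 M of E.
Step 2:
                    A           C           E
  Initial     0.02629      0.2255       11.23
  Change     0.005088    -0.01018   -0.005088
  Equil       0.03137      0.2153       11.22
  solve Keq expr → x = -0.005088; check Q = 16.58
Then change container volume by factor 1.25 (V_new/V_old).
Step 3:
                    A           C           E
  Initial      0.0251      0.1722       8.977
  Change    -0.006504     0.01301    0.006504
  Equil       0.01859      0.1853       8.983
  solve Keq expr → x = 0.006504; check Q = 16.58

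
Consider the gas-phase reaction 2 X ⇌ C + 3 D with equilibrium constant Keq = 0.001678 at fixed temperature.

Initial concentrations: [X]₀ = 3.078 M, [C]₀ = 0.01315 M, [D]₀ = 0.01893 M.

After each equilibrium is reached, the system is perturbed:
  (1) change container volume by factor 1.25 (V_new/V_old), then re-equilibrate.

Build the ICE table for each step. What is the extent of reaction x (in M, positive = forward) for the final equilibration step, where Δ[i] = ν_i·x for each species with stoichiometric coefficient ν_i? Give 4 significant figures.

x = 0.01323 M

Q₀ = 9.4154e-09 vs Keq = 0.001678 ⇒ Q<K, forward
Step 1:
                   X          C          D
  I            3.078    0.01315    0.01893
  C           -0.281     0.1405     0.4215
  E            2.797     0.1537     0.4404
  solve Keq expr → x = 0.1405; check Q = 0.001678
Then change container volume by factor 1.25 (V_new/V_old).
Step 2:
                   X          C          D
  I            2.238     0.1229     0.3523
  C         -0.02646    0.01323    0.03969
  E            2.211     0.1362      0.392
  solve Keq expr → x = 0.01323; check Q = 0.001678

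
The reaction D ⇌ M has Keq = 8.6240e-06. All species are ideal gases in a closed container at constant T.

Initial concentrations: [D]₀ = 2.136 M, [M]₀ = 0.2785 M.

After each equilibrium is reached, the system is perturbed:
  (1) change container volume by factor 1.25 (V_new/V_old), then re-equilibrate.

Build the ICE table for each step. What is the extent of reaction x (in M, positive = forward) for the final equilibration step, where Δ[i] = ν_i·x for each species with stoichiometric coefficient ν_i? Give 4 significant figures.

x = 0 M

Q₀ = 0.1304 vs Keq = 8.6240e-06 ⇒ Q>K, reverse
Step 1:
                   D          M
  Initial      2.136     0.2785
  Change      0.2785    -0.2785
  Equil        2.414 2.0822e-05
  solve Keq expr → x = -0.2785; check Q = 8.6240e-06
Then change container volume by factor 1.25 (V_new/V_old).
Step 2:
                   D          M
  Initial      1.932 1.6658e-05
  Change           0          0
  Equil        1.932 1.6658e-05
  solve Keq expr → x = 0; check Q = 8.6240e-06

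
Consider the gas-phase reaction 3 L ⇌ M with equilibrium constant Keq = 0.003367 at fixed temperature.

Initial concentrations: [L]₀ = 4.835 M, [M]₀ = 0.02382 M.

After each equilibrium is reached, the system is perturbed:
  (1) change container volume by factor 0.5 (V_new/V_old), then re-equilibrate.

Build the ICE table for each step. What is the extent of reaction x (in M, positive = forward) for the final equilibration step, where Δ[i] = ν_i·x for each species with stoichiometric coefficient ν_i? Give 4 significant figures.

x = 0.5379 M

Q₀ = 2.1074e-04 vs Keq = 0.003367 ⇒ Q<K, forward
Step 1:
                    L           M
  I             4.835     0.02382
  C           -0.6624      0.2208
  E             4.173      0.2446
  solve Keq expr → x = 0.2208; check Q = 0.003367
Then change container volume by factor 0.5 (V_new/V_old).
Step 2:
                    L           M
  I             8.345      0.4892
  C            -1.614      0.5379
  E             6.732       1.027
  solve Keq expr → x = 0.5379; check Q = 0.003367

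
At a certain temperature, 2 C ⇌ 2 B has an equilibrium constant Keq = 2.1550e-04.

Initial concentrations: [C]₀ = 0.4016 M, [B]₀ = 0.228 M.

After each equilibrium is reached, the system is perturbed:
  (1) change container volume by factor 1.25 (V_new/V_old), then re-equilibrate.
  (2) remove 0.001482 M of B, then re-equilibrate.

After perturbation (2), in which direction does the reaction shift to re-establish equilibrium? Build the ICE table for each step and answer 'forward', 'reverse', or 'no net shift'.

Direction: forward

Q₀ = 0.3223 vs Keq = 2.1550e-04 ⇒ Q>K, reverse
Step 1:
                  C         B
  init       0.4016     0.228
  Δ          0.2189   -0.2189
  eq         0.6205  0.009109
  solve Keq expr → x = -0.1094; check Q = 2.1550e-04
Then change container volume by factor 1.25 (V_new/V_old).
Step 2:
                  C         B
  init       0.4964  0.007287
  Δ               0         0
  eq         0.4964  0.007287
  solve Keq expr → x = 0; check Q = 2.1550e-04
Then remove 0.001482 M of B.
Step 3:
                  C         B
  init       0.4964  0.005805
  Δ       -0.001461  0.001461
  eq         0.4949  0.007266
  solve Keq expr → x = 7.3028e-04; check Q = 2.1550e-04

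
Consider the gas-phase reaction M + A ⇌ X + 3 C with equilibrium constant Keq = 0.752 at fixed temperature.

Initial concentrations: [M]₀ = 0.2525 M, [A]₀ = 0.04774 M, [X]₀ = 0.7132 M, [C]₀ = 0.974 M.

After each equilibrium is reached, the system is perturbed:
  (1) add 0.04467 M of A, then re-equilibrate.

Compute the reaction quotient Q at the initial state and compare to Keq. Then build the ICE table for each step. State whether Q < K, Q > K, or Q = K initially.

Q₀ = 54.67 vs Keq = 0.752 ⇒ Q>K, reverse
Step 1:
                  M         A         X         C
  Initial    0.2525   0.04774    0.7132     0.974
  Change     0.1613    0.1613   -0.1613   -0.4838
  Equil      0.4138     0.209    0.5519    0.4902
  solve Keq expr → x = -0.1613; check Q = 0.752
Then add 0.04467 M of A.
Step 2:
                  M         A         X         C
  Initial    0.4138    0.2537    0.5519    0.4902
  Change  -0.007395 -0.007395  0.007395   0.02218
  Equil      0.4064    0.2463    0.5593    0.5124
  solve Keq expr → x = 0.007395; check Q = 0.752

Q₀ = 54.67; Q > K (proceeds reverse)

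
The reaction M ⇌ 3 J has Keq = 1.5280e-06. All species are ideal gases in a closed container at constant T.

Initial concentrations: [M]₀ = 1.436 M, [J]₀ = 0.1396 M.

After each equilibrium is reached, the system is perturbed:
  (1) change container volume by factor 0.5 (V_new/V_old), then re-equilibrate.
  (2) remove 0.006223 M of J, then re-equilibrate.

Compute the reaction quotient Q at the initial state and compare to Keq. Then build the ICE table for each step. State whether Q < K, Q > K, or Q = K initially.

Q₀ = 0.001895 vs Keq = 1.5280e-06 ⇒ Q>K, reverse
Step 1:
                   M          J
  init         1.436     0.1396
  Δ          0.04216    -0.1265
  eq           1.478    0.01312
  solve Keq expr → x = -0.04216; check Q = 1.5280e-06
Then change container volume by factor 0.5 (V_new/V_old).
Step 2:
                   M          J
  init         2.956    0.02624
  Δ         0.003235  -0.009704
  eq            2.96    0.01654
  solve Keq expr → x = -0.003235; check Q = 1.5280e-06
Then remove 0.006223 M of J.
Step 3:
                   M          J
  init          2.96    0.01031
  Δ        -0.002073   0.006219
  eq           2.957    0.01653
  solve Keq expr → x = 0.002073; check Q = 1.5280e-06

Q₀ = 0.001895; Q > K (proceeds reverse)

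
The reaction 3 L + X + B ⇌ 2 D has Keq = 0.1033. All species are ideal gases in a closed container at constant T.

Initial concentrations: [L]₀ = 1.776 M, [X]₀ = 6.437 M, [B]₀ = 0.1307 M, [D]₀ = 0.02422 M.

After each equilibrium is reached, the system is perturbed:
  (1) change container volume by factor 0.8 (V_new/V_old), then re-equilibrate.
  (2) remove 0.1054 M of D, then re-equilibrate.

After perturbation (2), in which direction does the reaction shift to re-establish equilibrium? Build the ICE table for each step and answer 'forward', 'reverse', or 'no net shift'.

Q₀ = 1.2447e-04 vs Keq = 0.1033 ⇒ Q<K, forward
Step 1:
                  L         X         B         D
  I           1.776     6.437    0.1307   0.02422
  C         -0.3128   -0.1043   -0.1043    0.2085
  E           1.463     6.333   0.02643    0.2328
  solve Keq expr → x = 0.1043; check Q = 0.1033
Then change container volume by factor 0.8 (V_new/V_old).
Step 2:
                  L         X         B         D
  I           1.829     7.916   0.03304    0.2909
  C        -0.03593  -0.01198  -0.01198   0.02395
  E           1.793     7.904   0.02107    0.3149
  solve Keq expr → x = 0.01198; check Q = 0.1033
Then remove 0.1054 M of D.
Step 3:
                  L         X         B         D
  I           1.793     7.904   0.02107    0.2095
  C         -0.0283 -0.009432 -0.009432   0.01886
  E           1.765     7.895   0.01163    0.2284
  solve Keq expr → x = 0.009432; check Q = 0.1033

Direction: forward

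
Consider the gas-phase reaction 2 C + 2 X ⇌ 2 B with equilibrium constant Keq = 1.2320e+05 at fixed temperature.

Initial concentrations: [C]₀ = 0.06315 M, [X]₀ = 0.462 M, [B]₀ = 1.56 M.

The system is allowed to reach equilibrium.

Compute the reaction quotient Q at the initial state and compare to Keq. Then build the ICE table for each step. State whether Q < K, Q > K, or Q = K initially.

Q₀ = 2859; Q < K (proceeds forward)

Q₀ = 2859 vs Keq = 1.2320e+05 ⇒ Q<K, forward
Step 1:
                    C           X           B
  I           0.06315       0.462        1.56
  C          -0.05195    -0.05195     0.05195
  E            0.0112        0.41       1.612
  solve Keq expr → x = 0.02598; check Q = 1.2320e+05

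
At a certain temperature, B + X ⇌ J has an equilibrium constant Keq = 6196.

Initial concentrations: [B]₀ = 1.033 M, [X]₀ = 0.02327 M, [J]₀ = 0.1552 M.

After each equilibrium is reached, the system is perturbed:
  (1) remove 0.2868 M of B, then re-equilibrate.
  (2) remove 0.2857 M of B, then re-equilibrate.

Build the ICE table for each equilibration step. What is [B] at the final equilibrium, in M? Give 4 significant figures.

Q₀ = 6.456 vs Keq = 6196 ⇒ Q<K, forward
Step 1:
                    B           X           J
  I             1.033     0.02327      0.1552
  C          -0.02324    -0.02324     0.02324
  E              1.01  2.8521e-05      0.1784
  solve Keq expr → x = 0.02324; check Q = 6196
Then remove 0.2868 M of B.
Step 2:
                    B           X           J
  I             0.723  2.8521e-05      0.1784
  C        1.1311e-05  1.1311e-05 -1.1311e-05
  E             0.723  3.9832e-05      0.1784
  solve Keq expr → x = -1.1311e-05; check Q = 6196
Then remove 0.2857 M of B.
Step 3:
                    B           X           J
  I            0.4373  3.9832e-05      0.1784
  C        2.6012e-05  2.6012e-05 -2.6012e-05
  E            0.4373  6.5844e-05      0.1784
  solve Keq expr → x = -2.6012e-05; check Q = 6196

[B]_eq = 0.4373 M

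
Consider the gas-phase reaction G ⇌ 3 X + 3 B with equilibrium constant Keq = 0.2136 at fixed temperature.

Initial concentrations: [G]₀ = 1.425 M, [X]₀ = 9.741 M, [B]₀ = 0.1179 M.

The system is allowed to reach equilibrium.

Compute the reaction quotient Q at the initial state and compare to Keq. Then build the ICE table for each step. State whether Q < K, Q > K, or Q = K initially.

Q₀ = 1.063 vs Keq = 0.2136 ⇒ Q>K, reverse
Step 1:
                  G         X         B
  Initial     1.425     9.741    0.1179
  Change    0.01608  -0.04824  -0.04824
  Equil       1.441     9.693   0.06966
  solve Keq expr → x = -0.01608; check Q = 0.2136

Q₀ = 1.063; Q > K (proceeds reverse)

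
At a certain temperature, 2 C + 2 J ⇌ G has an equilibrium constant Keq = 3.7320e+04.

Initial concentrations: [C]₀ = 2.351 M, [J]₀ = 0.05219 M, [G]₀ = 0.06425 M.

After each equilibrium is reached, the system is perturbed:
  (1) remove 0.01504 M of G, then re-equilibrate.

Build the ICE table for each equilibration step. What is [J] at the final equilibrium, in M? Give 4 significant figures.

Q₀ = 4.268 vs Keq = 3.7320e+04 ⇒ Q<K, forward
Step 1:
                    C           J           G
  init          2.351     0.05219     0.06425
  Δ          -0.05151    -0.05151     0.02576
  eq            2.299  6.7536e-04     0.09001
  solve Keq expr → x = 0.02576; check Q = 3.7320e+04
Then remove 0.01504 M of G.
Step 2:
                    C           J           G
  init          2.299  6.7536e-04     0.07497
  Δ       -5.8866e-05 -5.8866e-05  2.9433e-05
  eq            2.299  6.1650e-04       0.075
  solve Keq expr → x = 2.9433e-05; check Q = 3.7320e+04

[J]_eq = 6.1650e-04 M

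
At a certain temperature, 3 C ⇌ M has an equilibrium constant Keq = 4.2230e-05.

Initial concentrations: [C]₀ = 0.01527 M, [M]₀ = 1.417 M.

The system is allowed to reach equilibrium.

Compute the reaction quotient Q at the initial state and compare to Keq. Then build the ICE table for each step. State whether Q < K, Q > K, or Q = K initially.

Q₀ = 3.9797e+05; Q > K (proceeds reverse)

Q₀ = 3.9797e+05 vs Keq = 4.2230e-05 ⇒ Q>K, reverse
Step 1:
                   C          M
  I          0.01527      1.417
  C            4.241     -1.414
  E            4.256   0.003257
  solve Keq expr → x = -1.414; check Q = 4.2230e-05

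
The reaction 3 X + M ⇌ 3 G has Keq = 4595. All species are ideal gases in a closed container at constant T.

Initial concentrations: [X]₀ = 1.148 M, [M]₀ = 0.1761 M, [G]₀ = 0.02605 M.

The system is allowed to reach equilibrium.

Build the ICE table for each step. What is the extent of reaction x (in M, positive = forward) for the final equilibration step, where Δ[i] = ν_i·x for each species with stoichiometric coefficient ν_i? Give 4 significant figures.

Q₀ = 6.6350e-05 vs Keq = 4595 ⇒ Q<K, forward
Step 1:
                  X         M         G
  Initial     1.148    0.1761   0.02605
  Change    -0.5278   -0.1759    0.5278
  Equil      0.6202 1.5504e-04    0.5539
  solve Keq expr → x = 0.1759; check Q = 4595

x = 0.1759 M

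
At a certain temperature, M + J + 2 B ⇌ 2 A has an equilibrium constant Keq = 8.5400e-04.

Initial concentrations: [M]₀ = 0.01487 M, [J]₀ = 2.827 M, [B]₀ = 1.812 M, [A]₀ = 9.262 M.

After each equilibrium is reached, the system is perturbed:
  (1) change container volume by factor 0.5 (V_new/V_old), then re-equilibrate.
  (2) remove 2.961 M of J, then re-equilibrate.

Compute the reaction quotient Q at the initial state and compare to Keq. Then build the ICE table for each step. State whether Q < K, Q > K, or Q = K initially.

Q₀ = 621.5 vs Keq = 8.5400e-04 ⇒ Q>K, reverse
Step 1:
                   M          J          B          A
  I          0.01487      2.827      1.812      9.262
  C            3.908      3.908      7.816     -7.816
  E            3.923      6.735      9.628      1.446
  solve Keq expr → x = -3.908; check Q = 8.5400e-04
Then change container volume by factor 0.5 (V_new/V_old).
Step 2:
                   M          J          B          A
  I            7.846      13.47      19.26      2.892
  C           -0.924     -0.924     -1.848      1.848
  E            6.922      12.55      17.41       4.74
  solve Keq expr → x = 0.924; check Q = 8.5400e-04
Then remove 2.961 M of J.
Step 3:
                   M          J          B          A
  I            6.922      9.585      17.41       4.74
  C           0.1988     0.1988     0.3976    -0.3976
  E             7.12      9.784      17.81      4.343
  solve Keq expr → x = -0.1988; check Q = 8.5400e-04

Q₀ = 621.5; Q > K (proceeds reverse)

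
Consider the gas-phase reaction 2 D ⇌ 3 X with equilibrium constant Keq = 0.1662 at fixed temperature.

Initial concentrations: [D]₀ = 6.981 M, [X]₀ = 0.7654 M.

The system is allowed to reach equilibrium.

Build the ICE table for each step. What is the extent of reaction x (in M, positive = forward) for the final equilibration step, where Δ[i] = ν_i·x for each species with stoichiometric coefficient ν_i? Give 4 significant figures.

Q₀ = 0.009201 vs Keq = 0.1662 ⇒ Q<K, forward
Step 1:
                    D           X
  init          6.981      0.7654
  Δ           -0.7331         1.1
  eq            6.248       1.865
  solve Keq expr → x = 0.3666; check Q = 0.1662

x = 0.3666 M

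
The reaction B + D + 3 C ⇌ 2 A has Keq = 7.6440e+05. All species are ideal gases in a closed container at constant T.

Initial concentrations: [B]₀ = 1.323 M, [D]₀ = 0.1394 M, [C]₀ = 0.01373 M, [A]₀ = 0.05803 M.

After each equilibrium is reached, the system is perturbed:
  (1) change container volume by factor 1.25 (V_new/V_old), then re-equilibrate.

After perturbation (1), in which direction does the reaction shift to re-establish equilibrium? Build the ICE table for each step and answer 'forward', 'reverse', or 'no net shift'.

Direction: reverse

Q₀ = 7055 vs Keq = 7.6440e+05 ⇒ Q<K, forward
Step 1:
                    B           D           C           A
  I             1.323      0.1394     0.01373     0.05803
  C          -0.00353    -0.00353    -0.01059    0.007061
  E             1.319      0.1359    0.003139     0.06509
  solve Keq expr → x = 0.00353; check Q = 7.6440e+05
Then change container volume by factor 1.25 (V_new/V_old).
Step 2:
                    B           D           C           A
  I             1.056      0.1087    0.002511     0.05207
  C        2.0308e-04  2.0308e-04  6.0923e-04 -4.0615e-04
  E             1.056      0.1089     0.00312     0.05167
  solve Keq expr → x = -2.0308e-04; check Q = 7.6440e+05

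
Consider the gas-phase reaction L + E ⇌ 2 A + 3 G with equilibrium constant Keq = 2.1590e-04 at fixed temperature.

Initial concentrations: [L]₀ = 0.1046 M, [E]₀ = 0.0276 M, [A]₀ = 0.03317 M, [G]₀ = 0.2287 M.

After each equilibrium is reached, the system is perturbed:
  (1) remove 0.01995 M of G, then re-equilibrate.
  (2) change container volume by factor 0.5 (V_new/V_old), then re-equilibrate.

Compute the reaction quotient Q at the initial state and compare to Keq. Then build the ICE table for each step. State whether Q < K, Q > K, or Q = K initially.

Q₀ = 0.004559 vs Keq = 2.1590e-04 ⇒ Q>K, reverse
Step 1:
                    L           E           A           G
  init         0.1046      0.0276     0.03317      0.2287
  Δ           0.01093     0.01093    -0.02186     -0.0328
  eq           0.1155     0.03853     0.01131      0.1959
  solve Keq expr → x = -0.01093; check Q = 2.1590e-04
Then remove 0.01995 M of G.
Step 2:
                    L           E           A           G
  init         0.1155     0.03853     0.01131       0.176
  Δ       -7.7205e-04 -7.7205e-04    0.001544    0.002316
  eq           0.1148     0.03776     0.01285      0.1783
  solve Keq expr → x = 7.7205e-04; check Q = 2.1590e-04
Then change container volume by factor 0.5 (V_new/V_old).
Step 3:
                    L           E           A           G
  init         0.2295     0.07552      0.0257      0.3565
  Δ          0.007511    0.007511    -0.01502    -0.02253
  eq            0.237     0.08303     0.01068       0.334
  solve Keq expr → x = -0.007511; check Q = 2.1590e-04

Q₀ = 0.004559; Q > K (proceeds reverse)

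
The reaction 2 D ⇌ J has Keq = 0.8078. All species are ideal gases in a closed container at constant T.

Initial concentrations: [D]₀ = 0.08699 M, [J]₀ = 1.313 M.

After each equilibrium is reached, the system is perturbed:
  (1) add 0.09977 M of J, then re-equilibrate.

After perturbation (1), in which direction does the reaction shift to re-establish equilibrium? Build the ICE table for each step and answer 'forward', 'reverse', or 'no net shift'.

Direction: reverse

Q₀ = 173.5 vs Keq = 0.8078 ⇒ Q>K, reverse
Step 1:
                  D         J
  I         0.08699     1.313
  C          0.9358   -0.4679
  E           1.023    0.8451
  solve Keq expr → x = -0.4679; check Q = 0.8078
Then add 0.09977 M of J.
Step 2:
                  D         J
  I           1.023    0.9449
  C         0.04557  -0.02279
  E           1.068    0.9221
  solve Keq expr → x = -0.02279; check Q = 0.8078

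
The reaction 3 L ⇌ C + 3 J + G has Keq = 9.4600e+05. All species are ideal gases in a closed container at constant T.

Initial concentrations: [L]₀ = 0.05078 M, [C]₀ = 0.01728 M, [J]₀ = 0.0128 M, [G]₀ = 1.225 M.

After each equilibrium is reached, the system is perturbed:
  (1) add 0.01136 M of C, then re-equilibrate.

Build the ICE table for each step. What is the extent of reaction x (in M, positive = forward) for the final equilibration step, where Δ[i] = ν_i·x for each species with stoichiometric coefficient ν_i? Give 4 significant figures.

x = -7.5045e-06 M

Q₀ = 3.3902e-04 vs Keq = 9.4600e+05 ⇒ Q<K, forward
Step 1:
                    L           C           J           G
  I           0.05078     0.01728      0.0128       1.225
  C          -0.05055     0.01685     0.05055     0.01685
  E        2.2502e-04     0.03413     0.06335       1.242
  solve Keq expr → x = 0.01685; check Q = 9.4600e+05
Then add 0.01136 M of C.
Step 2:
                    L           C           J           G
  I        2.2502e-04     0.04549     0.06335       1.242
  C        2.2513e-05 -7.5045e-06 -2.2513e-05 -7.5045e-06
  E        2.4754e-04     0.04548     0.06333       1.242
  solve Keq expr → x = -7.5045e-06; check Q = 9.4600e+05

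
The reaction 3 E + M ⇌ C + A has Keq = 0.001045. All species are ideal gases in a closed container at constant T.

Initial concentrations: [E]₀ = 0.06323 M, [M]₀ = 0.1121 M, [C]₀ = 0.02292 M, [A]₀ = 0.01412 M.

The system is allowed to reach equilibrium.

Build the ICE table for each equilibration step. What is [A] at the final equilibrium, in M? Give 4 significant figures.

[A]_eq = 1.7581e-05 M

Q₀ = 11.42 vs Keq = 0.001045 ⇒ Q>K, reverse
Step 1:
                   E          M          C          A
  I          0.06323     0.1121    0.02292    0.01412
  C          0.04231     0.0141    -0.0141    -0.0141
  E           0.1055     0.1262   0.008818 1.7581e-05
  solve Keq expr → x = -0.0141; check Q = 0.001045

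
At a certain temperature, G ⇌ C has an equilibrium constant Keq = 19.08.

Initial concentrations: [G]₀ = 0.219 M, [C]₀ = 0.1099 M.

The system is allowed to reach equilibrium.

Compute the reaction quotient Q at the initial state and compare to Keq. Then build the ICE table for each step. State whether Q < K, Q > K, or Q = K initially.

Q₀ = 0.5018 vs Keq = 19.08 ⇒ Q<K, forward
Step 1:
                   G          C
  Initial      0.219     0.1099
  Change     -0.2026     0.2026
  Equil      0.01638     0.3125
  solve Keq expr → x = 0.2026; check Q = 19.08

Q₀ = 0.5018; Q < K (proceeds forward)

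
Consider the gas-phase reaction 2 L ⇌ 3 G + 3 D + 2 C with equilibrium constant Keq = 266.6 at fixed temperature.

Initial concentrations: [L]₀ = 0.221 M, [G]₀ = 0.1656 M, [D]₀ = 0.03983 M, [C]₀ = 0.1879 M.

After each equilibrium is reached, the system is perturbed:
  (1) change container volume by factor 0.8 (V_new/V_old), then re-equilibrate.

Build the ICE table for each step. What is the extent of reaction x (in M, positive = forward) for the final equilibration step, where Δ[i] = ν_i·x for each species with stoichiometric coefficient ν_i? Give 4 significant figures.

x = -0.001099 M

Q₀ = 2.0743e-07 vs Keq = 266.6 ⇒ Q<K, forward
Step 1:
                  L         G         D         C
  init        0.221    0.1656   0.03983    0.1879
  Δ         -0.2191    0.3286    0.3286    0.2191
  eq       0.001936    0.4942    0.3684     0.407
  solve Keq expr → x = 0.1095; check Q = 266.6
Then change container volume by factor 0.8 (V_new/V_old).
Step 2:
                  L         G         D         C
  init     0.002421    0.6177    0.4605    0.5087
  Δ        0.002199 -0.003298 -0.003298 -0.002199
  eq       0.004619    0.6144    0.4572    0.5065
  solve Keq expr → x = -0.001099; check Q = 266.6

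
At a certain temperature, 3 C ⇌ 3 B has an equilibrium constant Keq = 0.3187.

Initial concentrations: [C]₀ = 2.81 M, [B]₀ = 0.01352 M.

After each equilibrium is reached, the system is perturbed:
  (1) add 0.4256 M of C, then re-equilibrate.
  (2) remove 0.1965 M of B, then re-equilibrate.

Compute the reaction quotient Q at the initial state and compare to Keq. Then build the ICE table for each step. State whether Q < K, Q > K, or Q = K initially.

Q₀ = 1.1138e-07; Q < K (proceeds forward)

Q₀ = 1.1138e-07 vs Keq = 0.3187 ⇒ Q<K, forward
Step 1:
                  C         B
  Initial      2.81   0.01352
  Change     -1.132     1.132
  Equil       1.678     1.146
  solve Keq expr → x = 0.3775; check Q = 0.3187
Then add 0.4256 M of C.
Step 2:
                  C         B
  Initial     2.103     1.146
  Change    -0.1727    0.1727
  Equil        1.93     1.319
  solve Keq expr → x = 0.05758; check Q = 0.3187
Then remove 0.1965 M of B.
Step 3:
                  C         B
  Initial      1.93     1.122
  Change    -0.1168    0.1168
  Equil       1.814     1.239
  solve Keq expr → x = 0.03892; check Q = 0.3187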